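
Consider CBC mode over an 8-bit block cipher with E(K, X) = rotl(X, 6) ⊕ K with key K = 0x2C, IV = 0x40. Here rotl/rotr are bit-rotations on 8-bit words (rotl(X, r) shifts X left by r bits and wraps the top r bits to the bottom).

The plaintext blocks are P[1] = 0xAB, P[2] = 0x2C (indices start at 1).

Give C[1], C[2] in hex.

CBC encryption: C_i = E(K, P_i ⊕ C_{i−1}), with C_{0} = IV.
C[1]: P[1] ⊕ 0x40 = 0xEB; E(K, 0xEB) = 0xD6.
C[2]: P[2] ⊕ 0xD6 = 0xFA; E(K, 0xFA) = 0x92.

C[1] = 0xD6, C[2] = 0x92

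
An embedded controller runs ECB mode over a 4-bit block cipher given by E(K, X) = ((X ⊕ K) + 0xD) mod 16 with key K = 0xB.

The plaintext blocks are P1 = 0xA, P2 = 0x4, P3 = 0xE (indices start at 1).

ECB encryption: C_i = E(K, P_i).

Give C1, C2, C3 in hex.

C1 = 0xE, C2 = 0xC, C3 = 0x2

C1: E(K, 0xA) = 0xE.
C2: E(K, 0x4) = 0xC.
C3: E(K, 0xE) = 0x2.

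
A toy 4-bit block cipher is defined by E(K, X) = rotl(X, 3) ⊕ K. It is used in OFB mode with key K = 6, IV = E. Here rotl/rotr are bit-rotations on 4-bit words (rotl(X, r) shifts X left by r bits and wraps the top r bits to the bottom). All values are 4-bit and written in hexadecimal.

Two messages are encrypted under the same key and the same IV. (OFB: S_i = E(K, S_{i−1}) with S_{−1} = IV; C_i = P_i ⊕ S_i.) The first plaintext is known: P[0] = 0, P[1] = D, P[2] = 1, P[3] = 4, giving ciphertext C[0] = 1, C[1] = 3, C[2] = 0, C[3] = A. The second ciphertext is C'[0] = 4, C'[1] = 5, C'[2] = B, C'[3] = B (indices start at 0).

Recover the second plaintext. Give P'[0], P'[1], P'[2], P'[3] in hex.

P'[0] = 5, P'[1] = B, P'[2] = A, P'[3] = 5

In OFB with a reused IV, both messages share the same keystream S_i, so C_i ⊕ C'_i = P_i ⊕ P'_i and thus P'_i = P_i ⊕ C_i ⊕ C'_i.
P'[0]: 0 ⊕ 1 ⊕ 4 = 5.
P'[1]: D ⊕ 3 ⊕ 5 = B.
P'[2]: 1 ⊕ 0 ⊕ B = A.
P'[3]: 4 ⊕ A ⊕ B = 5.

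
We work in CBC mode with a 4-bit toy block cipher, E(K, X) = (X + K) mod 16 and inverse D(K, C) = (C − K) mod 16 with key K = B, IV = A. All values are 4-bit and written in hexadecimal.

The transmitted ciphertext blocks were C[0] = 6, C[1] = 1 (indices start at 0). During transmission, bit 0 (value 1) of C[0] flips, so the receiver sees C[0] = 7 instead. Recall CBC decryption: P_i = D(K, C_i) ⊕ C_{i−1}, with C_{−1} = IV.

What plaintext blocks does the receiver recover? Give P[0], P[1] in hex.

Only C[0] changed, to 7. In CBC, a change in C_i garbles P_i and flips the same bit in P_{i+1}. Decrypting the received ciphertext:
P[0]: D(K, 7) = C; C ⊕ A = 6.
P[1]: D(K, 1) = 6; 6 ⊕ 7 = 1.
Blocks that differ from the original plaintext: P[0], P[1].

P[0] = 6, P[1] = 1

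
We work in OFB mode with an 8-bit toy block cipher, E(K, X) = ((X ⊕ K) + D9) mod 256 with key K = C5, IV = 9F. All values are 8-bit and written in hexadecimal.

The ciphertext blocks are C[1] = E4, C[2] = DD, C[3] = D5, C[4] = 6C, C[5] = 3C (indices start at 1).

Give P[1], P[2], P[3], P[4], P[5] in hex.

P[1] = D7, P[2] = 12, P[3] = 36, P[4] = 93, P[5] = 2F

OFB decryption: S_i = E(K, S_{i−1}) with S_{0} = IV; P_i = C_i ⊕ S_i.
P[1]: S = E(K, 9F) = 33; E4 ⊕ 33 = D7.
P[2]: S = E(K, 33) = CF; DD ⊕ CF = 12.
P[3]: S = E(K, CF) = E3; D5 ⊕ E3 = 36.
P[4]: S = E(K, E3) = FF; 6C ⊕ FF = 93.
P[5]: S = E(K, FF) = 13; 3C ⊕ 13 = 2F.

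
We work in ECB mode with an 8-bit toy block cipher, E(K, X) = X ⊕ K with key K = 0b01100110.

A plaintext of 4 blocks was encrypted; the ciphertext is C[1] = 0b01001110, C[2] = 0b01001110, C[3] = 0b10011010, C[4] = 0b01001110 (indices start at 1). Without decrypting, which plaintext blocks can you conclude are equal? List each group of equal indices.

ECB encrypts each block independently with the same key, so equal ciphertext blocks imply equal plaintext blocks.
C[1] = C[2] = C[4] = 0b01001110, so P[1] = P[2] = P[4].

P[1] = P[2] = P[4]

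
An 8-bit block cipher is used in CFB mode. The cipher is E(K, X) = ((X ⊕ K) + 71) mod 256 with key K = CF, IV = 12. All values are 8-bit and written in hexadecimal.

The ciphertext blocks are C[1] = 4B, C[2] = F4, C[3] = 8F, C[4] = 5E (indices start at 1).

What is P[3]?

CFB decryption: P_i = C_i ⊕ E(K, C_{i−1}), with C_{0} = IV.
P[3]: E(K, F4) = AC; 8F ⊕ AC = 23.

P[3] = 23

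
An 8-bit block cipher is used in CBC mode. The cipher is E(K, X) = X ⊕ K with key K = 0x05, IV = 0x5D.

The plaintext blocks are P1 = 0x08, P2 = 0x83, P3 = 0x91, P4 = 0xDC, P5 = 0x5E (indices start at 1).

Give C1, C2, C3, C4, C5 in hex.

CBC encryption: C_i = E(K, P_i ⊕ C_{i−1}), with C_{0} = IV.
C1: P1 ⊕ 0x5D = 0x55; E(K, 0x55) = 0x50.
C2: P2 ⊕ 0x50 = 0xD3; E(K, 0xD3) = 0xD6.
C3: P3 ⊕ 0xD6 = 0x47; E(K, 0x47) = 0x42.
C4: P4 ⊕ 0x42 = 0x9E; E(K, 0x9E) = 0x9B.
C5: P5 ⊕ 0x9B = 0xC5; E(K, 0xC5) = 0xC0.

C1 = 0x50, C2 = 0xD6, C3 = 0x42, C4 = 0x9B, C5 = 0xC0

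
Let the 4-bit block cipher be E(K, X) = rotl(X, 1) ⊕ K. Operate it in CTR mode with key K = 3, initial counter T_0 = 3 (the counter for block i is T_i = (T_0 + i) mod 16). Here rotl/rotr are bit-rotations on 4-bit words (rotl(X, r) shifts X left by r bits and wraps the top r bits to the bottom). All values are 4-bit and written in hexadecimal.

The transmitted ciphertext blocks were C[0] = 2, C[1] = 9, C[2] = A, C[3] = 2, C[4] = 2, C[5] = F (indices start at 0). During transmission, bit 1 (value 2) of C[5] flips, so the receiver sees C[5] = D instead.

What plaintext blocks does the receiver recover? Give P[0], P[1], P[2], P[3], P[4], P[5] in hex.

CTR decryption: S_i = E(K, T_i) where T_i is the counter for block i; P_i = C_i ⊕ S_i.
Only C[5] changed, to D. In CTR, a change in C_i flips the same bit in P_i only; the keystream is unaffected. Decrypting the received ciphertext:
P[0]: T = 3, S = E(K, T) = 5; 2 ⊕ 5 = 7.
P[1]: T = 4, S = E(K, T) = B; 9 ⊕ B = 2.
P[2]: T = 5, S = E(K, T) = 9; A ⊕ 9 = 3.
P[3]: T = 6, S = E(K, T) = F; 2 ⊕ F = D.
P[4]: T = 7, S = E(K, T) = D; 2 ⊕ D = F.
P[5]: T = 8, S = E(K, T) = 2; D ⊕ 2 = F.
Blocks that differ from the original plaintext: P[5].

P[0] = 7, P[1] = 2, P[2] = 3, P[3] = D, P[4] = F, P[5] = F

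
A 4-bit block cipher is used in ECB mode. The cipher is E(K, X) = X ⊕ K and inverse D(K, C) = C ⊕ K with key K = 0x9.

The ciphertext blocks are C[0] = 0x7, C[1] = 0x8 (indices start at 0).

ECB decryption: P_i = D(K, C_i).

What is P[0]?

P[0]: D(K, 0x7) = 0xE.

P[0] = 0xE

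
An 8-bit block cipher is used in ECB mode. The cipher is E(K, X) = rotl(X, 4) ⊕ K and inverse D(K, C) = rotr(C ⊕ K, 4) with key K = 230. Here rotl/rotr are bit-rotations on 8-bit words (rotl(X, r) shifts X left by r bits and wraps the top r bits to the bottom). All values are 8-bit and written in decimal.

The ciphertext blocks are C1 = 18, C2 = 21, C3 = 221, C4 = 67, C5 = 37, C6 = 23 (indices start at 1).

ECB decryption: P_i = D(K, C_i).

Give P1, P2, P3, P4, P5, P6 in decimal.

P1 = 79, P2 = 63, P3 = 179, P4 = 90, P5 = 60, P6 = 31

P1: D(K, 18) = 79.
P2: D(K, 21) = 63.
P3: D(K, 221) = 179.
P4: D(K, 67) = 90.
P5: D(K, 37) = 60.
P6: D(K, 23) = 31.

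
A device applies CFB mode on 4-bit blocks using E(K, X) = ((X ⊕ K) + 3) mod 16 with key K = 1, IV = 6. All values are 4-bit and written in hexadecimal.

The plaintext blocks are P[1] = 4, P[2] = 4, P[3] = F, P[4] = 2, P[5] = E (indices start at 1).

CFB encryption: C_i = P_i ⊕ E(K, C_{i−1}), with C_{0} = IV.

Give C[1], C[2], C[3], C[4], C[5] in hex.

C[1]: E(K, 6) = A; 4 ⊕ A = E.
C[2]: E(K, E) = 2; 4 ⊕ 2 = 6.
C[3]: E(K, 6) = A; F ⊕ A = 5.
C[4]: E(K, 5) = 7; 2 ⊕ 7 = 5.
C[5]: E(K, 5) = 7; E ⊕ 7 = 9.

C[1] = E, C[2] = 6, C[3] = 5, C[4] = 5, C[5] = 9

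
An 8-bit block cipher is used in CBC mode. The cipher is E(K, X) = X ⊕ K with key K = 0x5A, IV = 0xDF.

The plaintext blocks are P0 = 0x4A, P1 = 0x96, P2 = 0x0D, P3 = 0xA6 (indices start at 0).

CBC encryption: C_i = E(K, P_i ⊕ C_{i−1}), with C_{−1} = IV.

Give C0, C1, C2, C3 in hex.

C0 = 0xCF, C1 = 0x03, C2 = 0x54, C3 = 0xA8

C0: P0 ⊕ 0xDF = 0x95; E(K, 0x95) = 0xCF.
C1: P1 ⊕ 0xCF = 0x59; E(K, 0x59) = 0x03.
C2: P2 ⊕ 0x03 = 0x0E; E(K, 0x0E) = 0x54.
C3: P3 ⊕ 0x54 = 0xF2; E(K, 0xF2) = 0xA8.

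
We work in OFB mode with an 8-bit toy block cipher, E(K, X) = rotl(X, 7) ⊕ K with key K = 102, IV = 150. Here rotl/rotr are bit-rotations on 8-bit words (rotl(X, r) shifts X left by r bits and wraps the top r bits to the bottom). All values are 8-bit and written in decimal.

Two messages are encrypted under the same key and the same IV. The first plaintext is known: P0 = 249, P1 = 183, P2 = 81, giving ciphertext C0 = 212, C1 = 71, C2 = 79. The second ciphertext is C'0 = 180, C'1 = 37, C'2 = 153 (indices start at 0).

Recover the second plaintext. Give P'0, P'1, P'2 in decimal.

P'0 = 153, P'1 = 213, P'2 = 135

In OFB with a reused IV, both messages share the same keystream S_i, so C_i ⊕ C'_i = P_i ⊕ P'_i and thus P'_i = P_i ⊕ C_i ⊕ C'_i.
P'0: 249 ⊕ 212 ⊕ 180 = 153.
P'1: 183 ⊕ 71 ⊕ 37 = 213.
P'2: 81 ⊕ 79 ⊕ 153 = 135.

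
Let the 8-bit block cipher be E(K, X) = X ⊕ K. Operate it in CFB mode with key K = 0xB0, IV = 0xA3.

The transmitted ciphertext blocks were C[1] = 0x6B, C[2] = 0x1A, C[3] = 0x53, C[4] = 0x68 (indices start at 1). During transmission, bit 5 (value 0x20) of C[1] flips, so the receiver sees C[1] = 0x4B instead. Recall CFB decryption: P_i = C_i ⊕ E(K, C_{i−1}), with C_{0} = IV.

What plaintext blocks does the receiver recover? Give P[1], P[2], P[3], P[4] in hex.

P[1] = 0x58, P[2] = 0xE1, P[3] = 0xF9, P[4] = 0x8B

Only C[1] changed, to 0x4B. In CFB, a change in C_i flips the same bit in P_i and garbles P_{i+1}. Decrypting the received ciphertext:
P[1]: E(K, 0xA3) = 0x13; 0x4B ⊕ 0x13 = 0x58.
P[2]: E(K, 0x4B) = 0xFB; 0x1A ⊕ 0xFB = 0xE1.
P[3]: E(K, 0x1A) = 0xAA; 0x53 ⊕ 0xAA = 0xF9.
P[4]: E(K, 0x53) = 0xE3; 0x68 ⊕ 0xE3 = 0x8B.
Blocks that differ from the original plaintext: P[1], P[2].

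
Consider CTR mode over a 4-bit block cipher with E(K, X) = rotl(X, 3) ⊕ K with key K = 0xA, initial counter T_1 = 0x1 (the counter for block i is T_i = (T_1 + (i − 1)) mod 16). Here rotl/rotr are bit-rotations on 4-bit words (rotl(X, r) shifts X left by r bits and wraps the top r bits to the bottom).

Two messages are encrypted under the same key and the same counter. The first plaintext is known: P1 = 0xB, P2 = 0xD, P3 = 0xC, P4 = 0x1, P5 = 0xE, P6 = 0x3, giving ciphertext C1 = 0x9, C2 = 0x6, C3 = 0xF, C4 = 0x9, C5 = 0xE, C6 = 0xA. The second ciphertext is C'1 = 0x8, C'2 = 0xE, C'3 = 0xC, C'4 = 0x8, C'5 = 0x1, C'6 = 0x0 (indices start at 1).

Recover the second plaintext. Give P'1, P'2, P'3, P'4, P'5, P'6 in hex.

In CTR with a reused counter, both messages share the same keystream S_i, so C_i ⊕ C'_i = P_i ⊕ P'_i and thus P'_i = P_i ⊕ C_i ⊕ C'_i.
P'1: 0xB ⊕ 0x9 ⊕ 0x8 = 0xA.
P'2: 0xD ⊕ 0x6 ⊕ 0xE = 0x5.
P'3: 0xC ⊕ 0xF ⊕ 0xC = 0xF.
P'4: 0x1 ⊕ 0x9 ⊕ 0x8 = 0x0.
P'5: 0xE ⊕ 0xE ⊕ 0x1 = 0x1.
P'6: 0x3 ⊕ 0xA ⊕ 0x0 = 0x9.

P'1 = 0xA, P'2 = 0x5, P'3 = 0xF, P'4 = 0x0, P'5 = 0x1, P'6 = 0x9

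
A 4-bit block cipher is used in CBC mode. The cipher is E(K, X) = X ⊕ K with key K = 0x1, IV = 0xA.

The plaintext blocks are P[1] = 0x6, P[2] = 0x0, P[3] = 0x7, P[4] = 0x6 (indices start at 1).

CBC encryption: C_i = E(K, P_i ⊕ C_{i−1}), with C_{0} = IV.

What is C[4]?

C[4] = 0xD

C[1]: P[1] ⊕ 0xA = 0xC; E(K, 0xC) = 0xD.
C[2]: P[2] ⊕ 0xD = 0xD; E(K, 0xD) = 0xC.
C[3]: P[3] ⊕ 0xC = 0xB; E(K, 0xB) = 0xA.
C[4]: P[4] ⊕ 0xA = 0xC; E(K, 0xC) = 0xD.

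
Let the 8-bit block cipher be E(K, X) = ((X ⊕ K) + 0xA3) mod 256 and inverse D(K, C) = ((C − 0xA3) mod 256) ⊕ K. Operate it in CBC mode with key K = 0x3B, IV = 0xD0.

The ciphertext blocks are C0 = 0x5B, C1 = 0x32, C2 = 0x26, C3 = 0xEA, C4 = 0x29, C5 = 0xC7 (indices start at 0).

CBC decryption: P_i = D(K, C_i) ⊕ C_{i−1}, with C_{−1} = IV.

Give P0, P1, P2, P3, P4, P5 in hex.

P0 = 0x53, P1 = 0xEF, P2 = 0x8A, P3 = 0x5A, P4 = 0x57, P5 = 0x36

P0: D(K, 0x5B) = 0x83; 0x83 ⊕ 0xD0 = 0x53.
P1: D(K, 0x32) = 0xB4; 0xB4 ⊕ 0x5B = 0xEF.
P2: D(K, 0x26) = 0xB8; 0xB8 ⊕ 0x32 = 0x8A.
P3: D(K, 0xEA) = 0x7C; 0x7C ⊕ 0x26 = 0x5A.
P4: D(K, 0x29) = 0xBD; 0xBD ⊕ 0xEA = 0x57.
P5: D(K, 0xC7) = 0x1F; 0x1F ⊕ 0x29 = 0x36.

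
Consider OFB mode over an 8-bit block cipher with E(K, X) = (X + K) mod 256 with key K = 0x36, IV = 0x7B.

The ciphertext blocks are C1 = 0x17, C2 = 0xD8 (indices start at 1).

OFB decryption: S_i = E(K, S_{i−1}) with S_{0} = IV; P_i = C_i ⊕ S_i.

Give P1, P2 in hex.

P1: S = E(K, 0x7B) = 0xB1; 0x17 ⊕ 0xB1 = 0xA6.
P2: S = E(K, 0xB1) = 0xE7; 0xD8 ⊕ 0xE7 = 0x3F.

P1 = 0xA6, P2 = 0x3F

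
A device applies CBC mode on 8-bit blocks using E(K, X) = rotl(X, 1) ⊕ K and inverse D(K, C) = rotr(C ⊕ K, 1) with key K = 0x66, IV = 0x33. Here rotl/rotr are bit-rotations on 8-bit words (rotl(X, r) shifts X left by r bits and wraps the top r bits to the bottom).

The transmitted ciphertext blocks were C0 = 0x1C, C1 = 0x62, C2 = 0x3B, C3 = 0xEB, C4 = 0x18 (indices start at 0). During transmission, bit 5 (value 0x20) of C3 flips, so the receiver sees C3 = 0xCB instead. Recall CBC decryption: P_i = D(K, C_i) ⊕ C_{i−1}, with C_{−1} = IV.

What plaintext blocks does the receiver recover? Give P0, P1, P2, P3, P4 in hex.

Only C3 changed, to 0xCB. In CBC, a change in C_i garbles P_i and flips the same bit in P_{i+1}. Decrypting the received ciphertext:
P0: D(K, 0x1C) = 0x3D; 0x3D ⊕ 0x33 = 0x0E.
P1: D(K, 0x62) = 0x02; 0x02 ⊕ 0x1C = 0x1E.
P2: D(K, 0x3B) = 0xAE; 0xAE ⊕ 0x62 = 0xCC.
P3: D(K, 0xCB) = 0xD6; 0xD6 ⊕ 0x3B = 0xED.
P4: D(K, 0x18) = 0x3F; 0x3F ⊕ 0xCB = 0xF4.
Blocks that differ from the original plaintext: P3, P4.

P0 = 0x0E, P1 = 0x1E, P2 = 0xCC, P3 = 0xED, P4 = 0xF4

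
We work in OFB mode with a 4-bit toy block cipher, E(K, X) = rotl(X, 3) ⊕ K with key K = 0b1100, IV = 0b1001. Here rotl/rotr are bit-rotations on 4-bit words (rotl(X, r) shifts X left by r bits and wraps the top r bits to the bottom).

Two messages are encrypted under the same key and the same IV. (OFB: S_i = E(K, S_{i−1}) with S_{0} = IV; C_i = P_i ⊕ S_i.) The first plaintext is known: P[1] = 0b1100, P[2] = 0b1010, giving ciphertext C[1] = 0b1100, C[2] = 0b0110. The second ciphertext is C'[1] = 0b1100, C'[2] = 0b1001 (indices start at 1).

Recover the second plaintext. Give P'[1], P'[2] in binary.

In OFB with a reused IV, both messages share the same keystream S_i, so C_i ⊕ C'_i = P_i ⊕ P'_i and thus P'_i = P_i ⊕ C_i ⊕ C'_i.
P'[1]: 0b1100 ⊕ 0b1100 ⊕ 0b1100 = 0b1100.
P'[2]: 0b1010 ⊕ 0b0110 ⊕ 0b1001 = 0b0101.

P'[1] = 0b1100, P'[2] = 0b0101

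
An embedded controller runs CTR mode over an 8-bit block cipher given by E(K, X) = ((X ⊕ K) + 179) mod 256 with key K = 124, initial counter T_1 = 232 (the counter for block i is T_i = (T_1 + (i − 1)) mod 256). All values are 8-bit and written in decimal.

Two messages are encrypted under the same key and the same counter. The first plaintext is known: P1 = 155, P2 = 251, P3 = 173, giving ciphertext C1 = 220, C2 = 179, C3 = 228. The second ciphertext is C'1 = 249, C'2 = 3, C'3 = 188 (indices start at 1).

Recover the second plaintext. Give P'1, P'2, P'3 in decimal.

P'1 = 190, P'2 = 75, P'3 = 245

In CTR with a reused counter, both messages share the same keystream S_i, so C_i ⊕ C'_i = P_i ⊕ P'_i and thus P'_i = P_i ⊕ C_i ⊕ C'_i.
P'1: 155 ⊕ 220 ⊕ 249 = 190.
P'2: 251 ⊕ 179 ⊕ 3 = 75.
P'3: 173 ⊕ 228 ⊕ 188 = 245.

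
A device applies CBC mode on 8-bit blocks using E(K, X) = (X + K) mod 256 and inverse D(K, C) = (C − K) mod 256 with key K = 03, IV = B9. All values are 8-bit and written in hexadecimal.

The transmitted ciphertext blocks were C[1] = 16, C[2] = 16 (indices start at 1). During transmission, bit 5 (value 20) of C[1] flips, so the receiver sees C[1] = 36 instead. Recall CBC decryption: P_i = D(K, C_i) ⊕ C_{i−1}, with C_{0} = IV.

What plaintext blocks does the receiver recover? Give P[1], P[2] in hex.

P[1] = 8A, P[2] = 25

Only C[1] changed, to 36. In CBC, a change in C_i garbles P_i and flips the same bit in P_{i+1}. Decrypting the received ciphertext:
P[1]: D(K, 36) = 33; 33 ⊕ B9 = 8A.
P[2]: D(K, 16) = 13; 13 ⊕ 36 = 25.
Blocks that differ from the original plaintext: P[1], P[2].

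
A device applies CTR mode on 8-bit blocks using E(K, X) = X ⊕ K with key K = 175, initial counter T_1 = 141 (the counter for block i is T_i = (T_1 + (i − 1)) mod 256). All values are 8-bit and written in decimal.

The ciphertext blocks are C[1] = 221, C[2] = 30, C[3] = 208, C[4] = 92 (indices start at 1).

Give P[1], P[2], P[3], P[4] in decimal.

P[1] = 255, P[2] = 63, P[3] = 240, P[4] = 99

CTR decryption: S_i = E(K, T_i) where T_i is the counter for block i; P_i = C_i ⊕ S_i.
P[1]: T = 141, S = E(K, T) = 34; 221 ⊕ 34 = 255.
P[2]: T = 142, S = E(K, T) = 33; 30 ⊕ 33 = 63.
P[3]: T = 143, S = E(K, T) = 32; 208 ⊕ 32 = 240.
P[4]: T = 144, S = E(K, T) = 63; 92 ⊕ 63 = 99.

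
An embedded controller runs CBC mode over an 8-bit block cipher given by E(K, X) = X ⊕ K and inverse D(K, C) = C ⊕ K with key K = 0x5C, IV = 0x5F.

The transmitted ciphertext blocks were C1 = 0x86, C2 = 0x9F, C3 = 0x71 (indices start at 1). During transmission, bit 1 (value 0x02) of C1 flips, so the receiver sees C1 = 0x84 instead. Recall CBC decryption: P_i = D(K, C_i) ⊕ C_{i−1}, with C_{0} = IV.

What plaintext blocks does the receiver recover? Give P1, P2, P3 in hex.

P1 = 0x87, P2 = 0x47, P3 = 0xB2

Only C1 changed, to 0x84. In CBC, a change in C_i garbles P_i and flips the same bit in P_{i+1}. Decrypting the received ciphertext:
P1: D(K, 0x84) = 0xD8; 0xD8 ⊕ 0x5F = 0x87.
P2: D(K, 0x9F) = 0xC3; 0xC3 ⊕ 0x84 = 0x47.
P3: D(K, 0x71) = 0x2D; 0x2D ⊕ 0x9F = 0xB2.
Blocks that differ from the original plaintext: P1, P2.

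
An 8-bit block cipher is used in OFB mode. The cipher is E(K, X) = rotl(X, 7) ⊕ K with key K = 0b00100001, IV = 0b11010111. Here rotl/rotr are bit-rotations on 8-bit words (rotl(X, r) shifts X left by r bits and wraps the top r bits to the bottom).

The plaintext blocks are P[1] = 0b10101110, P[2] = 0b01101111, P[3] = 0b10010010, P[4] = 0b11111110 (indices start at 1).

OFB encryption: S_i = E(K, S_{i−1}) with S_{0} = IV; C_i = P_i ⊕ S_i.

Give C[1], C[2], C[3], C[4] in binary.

C[1]: S = E(K, 0b11010111) = 0b11001010; 0b10101110 ⊕ 0b11001010 = 0b01100100.
C[2]: S = E(K, 0b11001010) = 0b01000100; 0b01101111 ⊕ 0b01000100 = 0b00101011.
C[3]: S = E(K, 0b01000100) = 0b00000011; 0b10010010 ⊕ 0b00000011 = 0b10010001.
C[4]: S = E(K, 0b00000011) = 0b10100000; 0b11111110 ⊕ 0b10100000 = 0b01011110.

C[1] = 0b01100100, C[2] = 0b00101011, C[3] = 0b10010001, C[4] = 0b01011110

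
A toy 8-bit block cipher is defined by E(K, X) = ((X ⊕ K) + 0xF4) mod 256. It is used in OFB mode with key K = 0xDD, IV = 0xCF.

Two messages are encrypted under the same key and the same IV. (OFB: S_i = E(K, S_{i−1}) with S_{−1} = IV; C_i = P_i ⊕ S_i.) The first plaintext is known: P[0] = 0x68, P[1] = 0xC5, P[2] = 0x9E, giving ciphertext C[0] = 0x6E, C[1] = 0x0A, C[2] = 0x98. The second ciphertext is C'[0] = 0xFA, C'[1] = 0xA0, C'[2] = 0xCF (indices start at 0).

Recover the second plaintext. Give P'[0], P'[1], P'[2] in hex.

In OFB with a reused IV, both messages share the same keystream S_i, so C_i ⊕ C'_i = P_i ⊕ P'_i and thus P'_i = P_i ⊕ C_i ⊕ C'_i.
P'[0]: 0x68 ⊕ 0x6E ⊕ 0xFA = 0xFC.
P'[1]: 0xC5 ⊕ 0x0A ⊕ 0xA0 = 0x6F.
P'[2]: 0x9E ⊕ 0x98 ⊕ 0xCF = 0xC9.

P'[0] = 0xFC, P'[1] = 0x6F, P'[2] = 0xC9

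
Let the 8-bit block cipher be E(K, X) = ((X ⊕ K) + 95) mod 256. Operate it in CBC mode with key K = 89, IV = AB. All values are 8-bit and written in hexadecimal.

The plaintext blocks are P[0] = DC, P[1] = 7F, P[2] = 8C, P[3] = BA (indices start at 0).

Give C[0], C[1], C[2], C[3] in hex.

CBC encryption: C_i = E(K, P_i ⊕ C_{i−1}), with C_{−1} = IV.
C[0]: P[0] ⊕ AB = 77; E(K, 77) = 93.
C[1]: P[1] ⊕ 93 = EC; E(K, EC) = FA.
C[2]: P[2] ⊕ FA = 76; E(K, 76) = 94.
C[3]: P[3] ⊕ 94 = 2E; E(K, 2E) = 3C.

C[0] = 93, C[1] = FA, C[2] = 94, C[3] = 3C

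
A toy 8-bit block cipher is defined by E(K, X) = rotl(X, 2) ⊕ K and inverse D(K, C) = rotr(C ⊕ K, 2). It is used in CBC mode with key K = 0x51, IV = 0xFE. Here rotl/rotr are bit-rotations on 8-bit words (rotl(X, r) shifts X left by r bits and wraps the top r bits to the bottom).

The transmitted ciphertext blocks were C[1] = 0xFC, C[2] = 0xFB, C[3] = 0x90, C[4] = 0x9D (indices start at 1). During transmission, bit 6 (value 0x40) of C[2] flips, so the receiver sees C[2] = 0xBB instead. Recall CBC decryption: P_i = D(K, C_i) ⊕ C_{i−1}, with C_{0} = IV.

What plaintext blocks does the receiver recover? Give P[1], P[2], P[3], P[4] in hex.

Only C[2] changed, to 0xBB. In CBC, a change in C_i garbles P_i and flips the same bit in P_{i+1}. Decrypting the received ciphertext:
P[1]: D(K, 0xFC) = 0x6B; 0x6B ⊕ 0xFE = 0x95.
P[2]: D(K, 0xBB) = 0xBA; 0xBA ⊕ 0xFC = 0x46.
P[3]: D(K, 0x90) = 0x70; 0x70 ⊕ 0xBB = 0xCB.
P[4]: D(K, 0x9D) = 0x33; 0x33 ⊕ 0x90 = 0xA3.
Blocks that differ from the original plaintext: P[2], P[3].

P[1] = 0x95, P[2] = 0x46, P[3] = 0xCB, P[4] = 0xA3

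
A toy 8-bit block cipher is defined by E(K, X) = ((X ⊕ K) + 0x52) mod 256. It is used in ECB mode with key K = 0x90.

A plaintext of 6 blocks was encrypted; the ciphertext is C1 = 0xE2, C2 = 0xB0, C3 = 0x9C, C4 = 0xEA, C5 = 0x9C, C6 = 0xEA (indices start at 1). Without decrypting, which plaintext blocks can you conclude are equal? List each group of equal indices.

ECB encrypts each block independently with the same key, so equal ciphertext blocks imply equal plaintext blocks.
C3 = C5 = 0x9C, so P3 = P5.
C4 = C6 = 0xEA, so P4 = P6.

P3 = P5; P4 = P6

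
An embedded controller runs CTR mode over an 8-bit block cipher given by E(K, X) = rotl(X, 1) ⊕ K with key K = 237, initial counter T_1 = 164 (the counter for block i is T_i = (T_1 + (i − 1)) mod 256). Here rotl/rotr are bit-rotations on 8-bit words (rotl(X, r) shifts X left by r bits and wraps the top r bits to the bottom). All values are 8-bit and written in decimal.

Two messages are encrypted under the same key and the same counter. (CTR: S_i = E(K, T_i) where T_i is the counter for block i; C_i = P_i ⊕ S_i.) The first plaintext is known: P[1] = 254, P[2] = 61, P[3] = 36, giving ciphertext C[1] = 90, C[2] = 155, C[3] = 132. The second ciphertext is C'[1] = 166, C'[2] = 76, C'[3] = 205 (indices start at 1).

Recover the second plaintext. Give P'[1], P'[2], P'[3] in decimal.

P'[1] = 2, P'[2] = 234, P'[3] = 109

In CTR with a reused counter, both messages share the same keystream S_i, so C_i ⊕ C'_i = P_i ⊕ P'_i and thus P'_i = P_i ⊕ C_i ⊕ C'_i.
P'[1]: 254 ⊕ 90 ⊕ 166 = 2.
P'[2]: 61 ⊕ 155 ⊕ 76 = 234.
P'[3]: 36 ⊕ 132 ⊕ 205 = 109.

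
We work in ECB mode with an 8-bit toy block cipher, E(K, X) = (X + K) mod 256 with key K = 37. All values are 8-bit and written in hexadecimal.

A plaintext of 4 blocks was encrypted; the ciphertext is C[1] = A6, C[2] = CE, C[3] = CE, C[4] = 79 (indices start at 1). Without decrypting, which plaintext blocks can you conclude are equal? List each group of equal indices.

P[2] = P[3]

ECB encrypts each block independently with the same key, so equal ciphertext blocks imply equal plaintext blocks.
C[2] = C[3] = CE, so P[2] = P[3].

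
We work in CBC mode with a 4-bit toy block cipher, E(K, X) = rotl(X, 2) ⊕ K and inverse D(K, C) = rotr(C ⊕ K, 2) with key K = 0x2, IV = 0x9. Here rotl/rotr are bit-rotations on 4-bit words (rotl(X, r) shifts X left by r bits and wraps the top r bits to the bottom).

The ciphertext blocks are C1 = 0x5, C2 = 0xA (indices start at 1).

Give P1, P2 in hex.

P1 = 0x4, P2 = 0x7

CBC decryption: P_i = D(K, C_i) ⊕ C_{i−1}, with C_{0} = IV.
P1: D(K, 0x5) = 0xD; 0xD ⊕ 0x9 = 0x4.
P2: D(K, 0xA) = 0x2; 0x2 ⊕ 0x5 = 0x7.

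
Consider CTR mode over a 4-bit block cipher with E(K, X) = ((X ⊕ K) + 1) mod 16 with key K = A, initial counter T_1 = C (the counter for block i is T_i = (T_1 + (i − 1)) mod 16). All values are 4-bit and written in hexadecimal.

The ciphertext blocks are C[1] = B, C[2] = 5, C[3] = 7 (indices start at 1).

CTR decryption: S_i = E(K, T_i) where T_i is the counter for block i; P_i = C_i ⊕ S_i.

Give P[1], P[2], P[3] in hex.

P[1] = C, P[2] = D, P[3] = 2

P[1]: T = C, S = E(K, T) = 7; B ⊕ 7 = C.
P[2]: T = D, S = E(K, T) = 8; 5 ⊕ 8 = D.
P[3]: T = E, S = E(K, T) = 5; 7 ⊕ 5 = 2.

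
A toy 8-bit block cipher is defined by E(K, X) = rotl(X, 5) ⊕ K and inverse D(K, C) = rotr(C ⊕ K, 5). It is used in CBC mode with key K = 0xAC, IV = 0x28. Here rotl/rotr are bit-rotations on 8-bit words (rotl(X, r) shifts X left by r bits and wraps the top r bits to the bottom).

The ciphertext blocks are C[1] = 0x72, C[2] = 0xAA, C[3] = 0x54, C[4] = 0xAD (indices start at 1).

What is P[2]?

P[2] = 0x42

CBC decryption: P_i = D(K, C_i) ⊕ C_{i−1}, with C_{0} = IV.
P[2]: D(K, 0xAA) = 0x30; 0x30 ⊕ 0x72 = 0x42.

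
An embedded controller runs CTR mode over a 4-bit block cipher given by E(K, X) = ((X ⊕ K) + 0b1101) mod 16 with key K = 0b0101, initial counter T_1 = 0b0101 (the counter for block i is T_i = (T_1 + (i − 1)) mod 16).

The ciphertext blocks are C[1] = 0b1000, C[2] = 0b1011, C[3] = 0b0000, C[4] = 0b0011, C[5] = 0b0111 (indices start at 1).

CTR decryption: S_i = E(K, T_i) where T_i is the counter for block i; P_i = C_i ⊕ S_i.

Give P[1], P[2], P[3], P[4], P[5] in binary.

P[1]: T = 0b0101, S = E(K, T) = 0b1101; 0b1000 ⊕ 0b1101 = 0b0101.
P[2]: T = 0b0110, S = E(K, T) = 0b0000; 0b1011 ⊕ 0b0000 = 0b1011.
P[3]: T = 0b0111, S = E(K, T) = 0b1111; 0b0000 ⊕ 0b1111 = 0b1111.
P[4]: T = 0b1000, S = E(K, T) = 0b1010; 0b0011 ⊕ 0b1010 = 0b1001.
P[5]: T = 0b1001, S = E(K, T) = 0b1001; 0b0111 ⊕ 0b1001 = 0b1110.

P[1] = 0b0101, P[2] = 0b1011, P[3] = 0b1111, P[4] = 0b1001, P[5] = 0b1110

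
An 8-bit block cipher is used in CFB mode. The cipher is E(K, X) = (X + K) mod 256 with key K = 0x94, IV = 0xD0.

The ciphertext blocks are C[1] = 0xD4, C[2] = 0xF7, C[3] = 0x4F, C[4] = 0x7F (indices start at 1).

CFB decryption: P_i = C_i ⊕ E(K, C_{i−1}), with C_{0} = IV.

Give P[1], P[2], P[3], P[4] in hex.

P[1] = 0xB0, P[2] = 0x9F, P[3] = 0xC4, P[4] = 0x9C

P[1]: E(K, 0xD0) = 0x64; 0xD4 ⊕ 0x64 = 0xB0.
P[2]: E(K, 0xD4) = 0x68; 0xF7 ⊕ 0x68 = 0x9F.
P[3]: E(K, 0xF7) = 0x8B; 0x4F ⊕ 0x8B = 0xC4.
P[4]: E(K, 0x4F) = 0xE3; 0x7F ⊕ 0xE3 = 0x9C.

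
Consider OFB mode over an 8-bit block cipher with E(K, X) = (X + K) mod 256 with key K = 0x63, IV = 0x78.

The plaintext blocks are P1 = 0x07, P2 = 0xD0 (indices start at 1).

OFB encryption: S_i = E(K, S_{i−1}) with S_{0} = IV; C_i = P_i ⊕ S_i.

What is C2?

C1: S = E(K, 0x78) = 0xDB; 0x07 ⊕ 0xDB = 0xDC.
C2: S = E(K, 0xDB) = 0x3E; 0xD0 ⊕ 0x3E = 0xEE.

C2 = 0xEE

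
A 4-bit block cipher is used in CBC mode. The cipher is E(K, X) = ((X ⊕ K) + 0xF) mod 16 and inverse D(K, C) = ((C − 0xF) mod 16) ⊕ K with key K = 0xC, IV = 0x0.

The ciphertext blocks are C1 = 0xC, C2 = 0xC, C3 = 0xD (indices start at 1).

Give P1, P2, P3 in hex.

CBC decryption: P_i = D(K, C_i) ⊕ C_{i−1}, with C_{0} = IV.
P1: D(K, 0xC) = 0x1; 0x1 ⊕ 0x0 = 0x1.
P2: D(K, 0xC) = 0x1; 0x1 ⊕ 0xC = 0xD.
P3: D(K, 0xD) = 0x2; 0x2 ⊕ 0xC = 0xE.

P1 = 0x1, P2 = 0xD, P3 = 0xE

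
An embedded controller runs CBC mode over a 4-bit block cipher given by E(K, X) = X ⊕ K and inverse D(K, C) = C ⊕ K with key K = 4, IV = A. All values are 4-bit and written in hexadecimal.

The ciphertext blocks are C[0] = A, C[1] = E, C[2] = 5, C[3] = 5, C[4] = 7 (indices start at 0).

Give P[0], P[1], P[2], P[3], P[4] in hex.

P[0] = 4, P[1] = 0, P[2] = F, P[3] = 4, P[4] = 6

CBC decryption: P_i = D(K, C_i) ⊕ C_{i−1}, with C_{−1} = IV.
P[0]: D(K, A) = E; E ⊕ A = 4.
P[1]: D(K, E) = A; A ⊕ A = 0.
P[2]: D(K, 5) = 1; 1 ⊕ E = F.
P[3]: D(K, 5) = 1; 1 ⊕ 5 = 4.
P[4]: D(K, 7) = 3; 3 ⊕ 5 = 6.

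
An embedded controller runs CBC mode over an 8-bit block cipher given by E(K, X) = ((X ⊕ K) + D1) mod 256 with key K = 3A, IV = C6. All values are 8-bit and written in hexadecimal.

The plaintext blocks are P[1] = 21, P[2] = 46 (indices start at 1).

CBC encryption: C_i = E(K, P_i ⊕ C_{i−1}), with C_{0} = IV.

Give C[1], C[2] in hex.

C[1]: P[1] ⊕ C6 = E7; E(K, E7) = AE.
C[2]: P[2] ⊕ AE = E8; E(K, E8) = A3.

C[1] = AE, C[2] = A3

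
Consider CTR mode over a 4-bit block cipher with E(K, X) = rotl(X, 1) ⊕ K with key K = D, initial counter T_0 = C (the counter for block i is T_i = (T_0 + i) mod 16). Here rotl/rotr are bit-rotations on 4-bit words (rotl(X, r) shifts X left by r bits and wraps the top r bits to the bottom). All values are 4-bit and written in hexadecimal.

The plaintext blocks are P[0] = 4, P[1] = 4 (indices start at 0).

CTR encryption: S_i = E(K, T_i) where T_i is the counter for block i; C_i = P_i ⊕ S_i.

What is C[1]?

C[1] = 2

C[0]: T = C, S = E(K, T) = 4; 4 ⊕ 4 = 0.
C[1]: T = D, S = E(K, T) = 6; 4 ⊕ 6 = 2.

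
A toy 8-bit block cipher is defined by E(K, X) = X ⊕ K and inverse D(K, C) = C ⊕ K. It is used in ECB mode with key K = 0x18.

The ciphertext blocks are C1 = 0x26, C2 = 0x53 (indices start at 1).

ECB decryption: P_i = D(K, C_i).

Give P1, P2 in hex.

P1: D(K, 0x26) = 0x3E.
P2: D(K, 0x53) = 0x4B.

P1 = 0x3E, P2 = 0x4B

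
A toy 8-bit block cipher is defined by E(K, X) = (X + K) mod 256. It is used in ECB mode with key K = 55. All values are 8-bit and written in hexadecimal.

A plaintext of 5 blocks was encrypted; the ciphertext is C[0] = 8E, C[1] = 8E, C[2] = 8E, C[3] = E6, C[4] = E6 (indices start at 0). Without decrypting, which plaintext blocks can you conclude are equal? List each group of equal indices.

ECB encrypts each block independently with the same key, so equal ciphertext blocks imply equal plaintext blocks.
C[0] = C[1] = C[2] = 8E, so P[0] = P[1] = P[2].
C[3] = C[4] = E6, so P[3] = P[4].

P[0] = P[1] = P[2]; P[3] = P[4]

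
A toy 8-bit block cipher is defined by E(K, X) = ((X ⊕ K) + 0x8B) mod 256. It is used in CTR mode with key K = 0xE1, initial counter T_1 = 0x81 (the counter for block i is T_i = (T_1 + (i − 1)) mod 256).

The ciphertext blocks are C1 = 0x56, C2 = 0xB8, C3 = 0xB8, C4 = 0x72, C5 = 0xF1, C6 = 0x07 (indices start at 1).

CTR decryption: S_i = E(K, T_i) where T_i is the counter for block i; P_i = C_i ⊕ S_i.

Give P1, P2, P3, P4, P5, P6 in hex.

P1: T = 0x81, S = E(K, T) = 0xEB; 0x56 ⊕ 0xEB = 0xBD.
P2: T = 0x82, S = E(K, T) = 0xEE; 0xB8 ⊕ 0xEE = 0x56.
P3: T = 0x83, S = E(K, T) = 0xED; 0xB8 ⊕ 0xED = 0x55.
P4: T = 0x84, S = E(K, T) = 0xF0; 0x72 ⊕ 0xF0 = 0x82.
P5: T = 0x85, S = E(K, T) = 0xEF; 0xF1 ⊕ 0xEF = 0x1E.
P6: T = 0x86, S = E(K, T) = 0xF2; 0x07 ⊕ 0xF2 = 0xF5.

P1 = 0xBD, P2 = 0x56, P3 = 0x55, P4 = 0x82, P5 = 0x1E, P6 = 0xF5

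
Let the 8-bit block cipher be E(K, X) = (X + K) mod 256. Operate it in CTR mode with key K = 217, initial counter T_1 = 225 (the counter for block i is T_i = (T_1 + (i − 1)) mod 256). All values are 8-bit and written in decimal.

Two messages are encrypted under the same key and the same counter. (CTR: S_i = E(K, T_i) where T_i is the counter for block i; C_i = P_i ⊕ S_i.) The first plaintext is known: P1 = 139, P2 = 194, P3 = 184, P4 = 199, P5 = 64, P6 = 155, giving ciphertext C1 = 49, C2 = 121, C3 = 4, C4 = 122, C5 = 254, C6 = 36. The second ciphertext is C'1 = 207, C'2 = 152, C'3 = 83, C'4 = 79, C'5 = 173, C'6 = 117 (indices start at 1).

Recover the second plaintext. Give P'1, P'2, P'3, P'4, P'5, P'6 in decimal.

P'1 = 117, P'2 = 35, P'3 = 239, P'4 = 242, P'5 = 19, P'6 = 202

In CTR with a reused counter, both messages share the same keystream S_i, so C_i ⊕ C'_i = P_i ⊕ P'_i and thus P'_i = P_i ⊕ C_i ⊕ C'_i.
P'1: 139 ⊕ 49 ⊕ 207 = 117.
P'2: 194 ⊕ 121 ⊕ 152 = 35.
P'3: 184 ⊕ 4 ⊕ 83 = 239.
P'4: 199 ⊕ 122 ⊕ 79 = 242.
P'5: 64 ⊕ 254 ⊕ 173 = 19.
P'6: 155 ⊕ 36 ⊕ 117 = 202.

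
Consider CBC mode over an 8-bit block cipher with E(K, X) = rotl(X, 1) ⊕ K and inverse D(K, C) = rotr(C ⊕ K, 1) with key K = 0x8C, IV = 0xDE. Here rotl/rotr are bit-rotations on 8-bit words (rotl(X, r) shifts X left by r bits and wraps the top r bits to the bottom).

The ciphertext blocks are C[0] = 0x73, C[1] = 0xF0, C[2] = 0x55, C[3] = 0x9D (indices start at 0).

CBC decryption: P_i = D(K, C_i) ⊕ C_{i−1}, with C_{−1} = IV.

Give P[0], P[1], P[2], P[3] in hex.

P[0]: D(K, 0x73) = 0xFF; 0xFF ⊕ 0xDE = 0x21.
P[1]: D(K, 0xF0) = 0x3E; 0x3E ⊕ 0x73 = 0x4D.
P[2]: D(K, 0x55) = 0xEC; 0xEC ⊕ 0xF0 = 0x1C.
P[3]: D(K, 0x9D) = 0x88; 0x88 ⊕ 0x55 = 0xDD.

P[0] = 0x21, P[1] = 0x4D, P[2] = 0x1C, P[3] = 0xDD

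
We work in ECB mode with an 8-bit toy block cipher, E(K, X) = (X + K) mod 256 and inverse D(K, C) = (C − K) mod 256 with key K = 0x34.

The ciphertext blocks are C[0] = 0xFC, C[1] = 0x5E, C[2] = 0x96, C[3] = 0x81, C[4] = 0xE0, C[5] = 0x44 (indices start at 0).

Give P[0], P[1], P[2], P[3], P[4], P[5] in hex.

P[0] = 0xC8, P[1] = 0x2A, P[2] = 0x62, P[3] = 0x4D, P[4] = 0xAC, P[5] = 0x10

ECB decryption: P_i = D(K, C_i).
P[0]: D(K, 0xFC) = 0xC8.
P[1]: D(K, 0x5E) = 0x2A.
P[2]: D(K, 0x96) = 0x62.
P[3]: D(K, 0x81) = 0x4D.
P[4]: D(K, 0xE0) = 0xAC.
P[5]: D(K, 0x44) = 0x10.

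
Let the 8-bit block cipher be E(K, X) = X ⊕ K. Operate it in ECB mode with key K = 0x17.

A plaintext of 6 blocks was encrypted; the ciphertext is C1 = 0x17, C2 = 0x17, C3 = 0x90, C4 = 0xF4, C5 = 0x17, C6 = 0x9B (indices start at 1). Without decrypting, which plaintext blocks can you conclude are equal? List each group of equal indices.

P1 = P2 = P5

ECB encrypts each block independently with the same key, so equal ciphertext blocks imply equal plaintext blocks.
C1 = C2 = C5 = 0x17, so P1 = P2 = P5.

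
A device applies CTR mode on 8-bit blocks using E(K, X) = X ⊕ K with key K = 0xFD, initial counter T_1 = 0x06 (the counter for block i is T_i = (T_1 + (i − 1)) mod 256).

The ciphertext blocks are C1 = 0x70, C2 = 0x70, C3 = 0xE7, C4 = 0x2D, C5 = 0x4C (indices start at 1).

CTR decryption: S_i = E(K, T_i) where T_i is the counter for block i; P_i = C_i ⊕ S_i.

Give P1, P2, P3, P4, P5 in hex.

P1: T = 0x06, S = E(K, T) = 0xFB; 0x70 ⊕ 0xFB = 0x8B.
P2: T = 0x07, S = E(K, T) = 0xFA; 0x70 ⊕ 0xFA = 0x8A.
P3: T = 0x08, S = E(K, T) = 0xF5; 0xE7 ⊕ 0xF5 = 0x12.
P4: T = 0x09, S = E(K, T) = 0xF4; 0x2D ⊕ 0xF4 = 0xD9.
P5: T = 0x0A, S = E(K, T) = 0xF7; 0x4C ⊕ 0xF7 = 0xBB.

P1 = 0x8B, P2 = 0x8A, P3 = 0x12, P4 = 0xD9, P5 = 0xBB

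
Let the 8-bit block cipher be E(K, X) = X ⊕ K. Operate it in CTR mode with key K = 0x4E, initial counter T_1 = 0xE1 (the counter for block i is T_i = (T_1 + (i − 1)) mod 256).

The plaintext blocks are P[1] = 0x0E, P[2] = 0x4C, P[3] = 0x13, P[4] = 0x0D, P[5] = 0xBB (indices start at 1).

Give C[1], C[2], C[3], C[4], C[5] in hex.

C[1] = 0xA1, C[2] = 0xE0, C[3] = 0xBE, C[4] = 0xA7, C[5] = 0x10

CTR encryption: S_i = E(K, T_i) where T_i is the counter for block i; C_i = P_i ⊕ S_i.
C[1]: T = 0xE1, S = E(K, T) = 0xAF; 0x0E ⊕ 0xAF = 0xA1.
C[2]: T = 0xE2, S = E(K, T) = 0xAC; 0x4C ⊕ 0xAC = 0xE0.
C[3]: T = 0xE3, S = E(K, T) = 0xAD; 0x13 ⊕ 0xAD = 0xBE.
C[4]: T = 0xE4, S = E(K, T) = 0xAA; 0x0D ⊕ 0xAA = 0xA7.
C[5]: T = 0xE5, S = E(K, T) = 0xAB; 0xBB ⊕ 0xAB = 0x10.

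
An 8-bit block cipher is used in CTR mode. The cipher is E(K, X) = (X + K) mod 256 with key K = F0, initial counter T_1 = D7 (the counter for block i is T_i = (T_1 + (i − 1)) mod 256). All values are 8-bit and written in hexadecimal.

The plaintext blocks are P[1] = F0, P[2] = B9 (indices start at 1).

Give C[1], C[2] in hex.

CTR encryption: S_i = E(K, T_i) where T_i is the counter for block i; C_i = P_i ⊕ S_i.
C[1]: T = D7, S = E(K, T) = C7; F0 ⊕ C7 = 37.
C[2]: T = D8, S = E(K, T) = C8; B9 ⊕ C8 = 71.

C[1] = 37, C[2] = 71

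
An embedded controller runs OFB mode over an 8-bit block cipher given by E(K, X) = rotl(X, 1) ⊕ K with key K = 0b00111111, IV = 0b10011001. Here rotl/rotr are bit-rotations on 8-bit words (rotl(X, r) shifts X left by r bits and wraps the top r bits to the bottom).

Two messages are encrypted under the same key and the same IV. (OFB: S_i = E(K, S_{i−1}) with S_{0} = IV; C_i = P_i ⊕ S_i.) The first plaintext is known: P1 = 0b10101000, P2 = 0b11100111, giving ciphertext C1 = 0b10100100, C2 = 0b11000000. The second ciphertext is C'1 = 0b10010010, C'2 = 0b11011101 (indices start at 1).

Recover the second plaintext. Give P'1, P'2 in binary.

P'1 = 0b10011110, P'2 = 0b11111010

In OFB with a reused IV, both messages share the same keystream S_i, so C_i ⊕ C'_i = P_i ⊕ P'_i and thus P'_i = P_i ⊕ C_i ⊕ C'_i.
P'1: 0b10101000 ⊕ 0b10100100 ⊕ 0b10010010 = 0b10011110.
P'2: 0b11100111 ⊕ 0b11000000 ⊕ 0b11011101 = 0b11111010.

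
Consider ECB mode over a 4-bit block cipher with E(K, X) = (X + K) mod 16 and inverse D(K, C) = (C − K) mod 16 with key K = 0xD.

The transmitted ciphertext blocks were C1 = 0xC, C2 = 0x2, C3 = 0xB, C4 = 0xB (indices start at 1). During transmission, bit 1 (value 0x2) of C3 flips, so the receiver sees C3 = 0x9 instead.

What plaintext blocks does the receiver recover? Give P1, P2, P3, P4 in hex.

ECB decryption: P_i = D(K, C_i).
Only C3 changed, to 0x9. In ECB, a change in C_i affects only P_i. Decrypting the received ciphertext:
P1: D(K, 0xC) = 0xF.
P2: D(K, 0x2) = 0x5.
P3: D(K, 0x9) = 0xC.
P4: D(K, 0xB) = 0xE.
Blocks that differ from the original plaintext: P3.

P1 = 0xF, P2 = 0x5, P3 = 0xC, P4 = 0xE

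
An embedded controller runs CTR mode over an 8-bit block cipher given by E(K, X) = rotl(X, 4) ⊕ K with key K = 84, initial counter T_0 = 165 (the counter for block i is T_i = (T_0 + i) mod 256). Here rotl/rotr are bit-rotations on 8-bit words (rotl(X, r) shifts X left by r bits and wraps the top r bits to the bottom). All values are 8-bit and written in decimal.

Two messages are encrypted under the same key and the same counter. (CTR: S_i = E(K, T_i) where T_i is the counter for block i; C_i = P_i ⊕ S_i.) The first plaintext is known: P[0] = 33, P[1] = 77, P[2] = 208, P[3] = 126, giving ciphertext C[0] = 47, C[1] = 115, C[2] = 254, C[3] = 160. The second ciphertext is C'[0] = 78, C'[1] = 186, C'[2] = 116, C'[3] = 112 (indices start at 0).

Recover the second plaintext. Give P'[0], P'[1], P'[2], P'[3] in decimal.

In CTR with a reused counter, both messages share the same keystream S_i, so C_i ⊕ C'_i = P_i ⊕ P'_i and thus P'_i = P_i ⊕ C_i ⊕ C'_i.
P'[0]: 33 ⊕ 47 ⊕ 78 = 64.
P'[1]: 77 ⊕ 115 ⊕ 186 = 132.
P'[2]: 208 ⊕ 254 ⊕ 116 = 90.
P'[3]: 126 ⊕ 160 ⊕ 112 = 174.

P'[0] = 64, P'[1] = 132, P'[2] = 90, P'[3] = 174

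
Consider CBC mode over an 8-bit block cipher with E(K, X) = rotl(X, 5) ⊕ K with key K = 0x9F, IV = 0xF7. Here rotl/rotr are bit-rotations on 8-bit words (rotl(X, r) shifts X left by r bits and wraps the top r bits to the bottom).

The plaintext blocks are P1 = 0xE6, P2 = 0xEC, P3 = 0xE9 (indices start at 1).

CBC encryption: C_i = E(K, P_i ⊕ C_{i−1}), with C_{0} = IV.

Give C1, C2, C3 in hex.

C1: P1 ⊕ 0xF7 = 0x11; E(K, 0x11) = 0xBD.
C2: P2 ⊕ 0xBD = 0x51; E(K, 0x51) = 0xB5.
C3: P3 ⊕ 0xB5 = 0x5C; E(K, 0x5C) = 0x14.

C1 = 0xBD, C2 = 0xB5, C3 = 0x14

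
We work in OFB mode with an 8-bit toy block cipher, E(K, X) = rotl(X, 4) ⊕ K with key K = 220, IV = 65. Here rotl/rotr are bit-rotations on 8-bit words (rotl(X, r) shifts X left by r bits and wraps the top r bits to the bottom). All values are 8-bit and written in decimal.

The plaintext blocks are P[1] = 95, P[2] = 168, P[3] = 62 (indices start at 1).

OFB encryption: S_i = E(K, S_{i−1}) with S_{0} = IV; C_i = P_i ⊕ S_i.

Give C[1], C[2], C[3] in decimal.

C[1] = 151, C[2] = 248, C[3] = 231

C[1]: S = E(K, 65) = 200; 95 ⊕ 200 = 151.
C[2]: S = E(K, 200) = 80; 168 ⊕ 80 = 248.
C[3]: S = E(K, 80) = 217; 62 ⊕ 217 = 231.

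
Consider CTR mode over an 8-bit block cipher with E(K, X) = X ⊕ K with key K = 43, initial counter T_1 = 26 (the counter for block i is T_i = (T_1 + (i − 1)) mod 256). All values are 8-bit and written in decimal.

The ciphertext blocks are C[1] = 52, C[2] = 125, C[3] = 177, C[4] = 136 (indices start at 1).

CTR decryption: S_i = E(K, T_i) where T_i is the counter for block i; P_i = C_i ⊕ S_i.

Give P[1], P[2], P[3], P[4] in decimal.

P[1] = 5, P[2] = 77, P[3] = 134, P[4] = 190

P[1]: T = 26, S = E(K, T) = 49; 52 ⊕ 49 = 5.
P[2]: T = 27, S = E(K, T) = 48; 125 ⊕ 48 = 77.
P[3]: T = 28, S = E(K, T) = 55; 177 ⊕ 55 = 134.
P[4]: T = 29, S = E(K, T) = 54; 136 ⊕ 54 = 190.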